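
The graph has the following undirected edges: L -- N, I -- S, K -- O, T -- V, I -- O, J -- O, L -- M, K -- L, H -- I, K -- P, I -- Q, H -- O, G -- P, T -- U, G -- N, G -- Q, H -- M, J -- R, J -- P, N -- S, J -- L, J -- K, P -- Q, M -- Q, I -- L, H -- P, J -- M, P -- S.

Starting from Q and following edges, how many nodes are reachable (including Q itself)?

BFS from Q visits: Q, G, I, M, P, N, H, L, O, S, J, K, R
Reachable nodes: 13 of 16 total.

13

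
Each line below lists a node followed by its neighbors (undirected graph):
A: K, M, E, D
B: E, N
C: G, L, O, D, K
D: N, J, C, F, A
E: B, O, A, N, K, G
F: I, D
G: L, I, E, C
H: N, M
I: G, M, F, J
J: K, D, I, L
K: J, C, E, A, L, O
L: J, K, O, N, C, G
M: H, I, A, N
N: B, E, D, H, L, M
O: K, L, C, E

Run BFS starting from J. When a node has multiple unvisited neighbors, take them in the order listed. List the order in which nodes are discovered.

Visit J; enqueue K, D, I, L → queue [K, D, I, L]
Visit K; enqueue C, E, A, O → queue [D, I, L, C, E, A, O]
Visit D; enqueue N, F → queue [I, L, C, E, A, O, N, F]
Visit I; enqueue G, M → queue [L, C, E, A, O, N, F, G, M]
Visit L → queue [C, E, A, O, N, F, G, M]
Visit C → queue [E, A, O, N, F, G, M]
Visit E; enqueue B → queue [A, O, N, F, G, M, B]
Visit A → queue [O, N, F, G, M, B]
Visit O → queue [N, F, G, M, B]
Visit N; enqueue H → queue [F, G, M, B, H]
Visit F → queue [G, M, B, H]
Visit G → queue [M, B, H]
Visit M → queue [B, H]
Visit B → queue [H]
Visit H → queue []

J → K → D → I → L → C → E → A → O → N → F → G → M → B → H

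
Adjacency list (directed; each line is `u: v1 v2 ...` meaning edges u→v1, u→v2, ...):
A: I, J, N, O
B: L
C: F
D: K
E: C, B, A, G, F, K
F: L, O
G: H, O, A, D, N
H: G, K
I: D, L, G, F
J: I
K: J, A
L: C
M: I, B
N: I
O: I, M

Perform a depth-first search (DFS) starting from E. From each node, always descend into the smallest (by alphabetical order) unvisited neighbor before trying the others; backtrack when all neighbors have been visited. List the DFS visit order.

Visit E
E → A
A → I
I → D
D → K
K → J
I → F
F → L
L → C
F → O
O → M
M → B
I → G
G → H
G → N

E, A, I, D, K, J, F, L, C, O, M, B, G, H, N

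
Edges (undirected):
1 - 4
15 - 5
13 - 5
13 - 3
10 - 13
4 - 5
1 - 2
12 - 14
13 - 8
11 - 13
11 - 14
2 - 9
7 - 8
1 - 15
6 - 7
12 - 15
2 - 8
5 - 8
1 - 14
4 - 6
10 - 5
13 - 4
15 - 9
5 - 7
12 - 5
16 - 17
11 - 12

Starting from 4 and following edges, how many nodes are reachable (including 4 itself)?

BFS from 4 visits: 4, 1, 5, 6, 13, 2, 14, 15, 7, 8, 10, 12, 3, 11, 9
Reachable nodes: 15 of 17 total.

15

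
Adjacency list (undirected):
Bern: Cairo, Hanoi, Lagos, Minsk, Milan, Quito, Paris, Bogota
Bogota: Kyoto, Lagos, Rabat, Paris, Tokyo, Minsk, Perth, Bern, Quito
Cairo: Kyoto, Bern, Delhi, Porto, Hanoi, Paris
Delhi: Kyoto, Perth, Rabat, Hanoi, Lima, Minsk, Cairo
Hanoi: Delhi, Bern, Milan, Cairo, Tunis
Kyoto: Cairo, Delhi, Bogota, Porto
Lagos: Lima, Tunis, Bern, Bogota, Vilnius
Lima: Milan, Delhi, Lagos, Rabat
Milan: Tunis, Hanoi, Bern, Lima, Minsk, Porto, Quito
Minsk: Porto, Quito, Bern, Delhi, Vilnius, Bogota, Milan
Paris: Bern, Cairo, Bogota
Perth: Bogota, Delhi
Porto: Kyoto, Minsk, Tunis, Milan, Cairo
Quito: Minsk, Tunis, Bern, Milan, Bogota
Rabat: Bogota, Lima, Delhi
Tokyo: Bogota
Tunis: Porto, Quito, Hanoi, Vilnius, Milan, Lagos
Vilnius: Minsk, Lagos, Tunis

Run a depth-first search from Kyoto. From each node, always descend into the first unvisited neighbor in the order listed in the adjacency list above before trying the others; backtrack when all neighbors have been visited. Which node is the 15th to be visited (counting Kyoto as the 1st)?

Vilnius

Visit Kyoto
Kyoto → Cairo
Cairo → Bern
Bern → Hanoi
Hanoi → Delhi
Delhi → Perth
Perth → Bogota
Bogota → Lagos
Lagos → Lima
Lima → Milan
Milan → Tunis
Tunis → Porto
Porto → Minsk
Minsk → Quito
Minsk → Vilnius
Lima → Rabat
Bogota → Paris
Bogota → Tokyo

Visit order: Kyoto, Cairo, Bern, Hanoi, Delhi, Perth, Bogota, Lagos, Lima, Milan, Tunis, Porto, Minsk, Quito, Vilnius, Rabat, Paris, Tokyo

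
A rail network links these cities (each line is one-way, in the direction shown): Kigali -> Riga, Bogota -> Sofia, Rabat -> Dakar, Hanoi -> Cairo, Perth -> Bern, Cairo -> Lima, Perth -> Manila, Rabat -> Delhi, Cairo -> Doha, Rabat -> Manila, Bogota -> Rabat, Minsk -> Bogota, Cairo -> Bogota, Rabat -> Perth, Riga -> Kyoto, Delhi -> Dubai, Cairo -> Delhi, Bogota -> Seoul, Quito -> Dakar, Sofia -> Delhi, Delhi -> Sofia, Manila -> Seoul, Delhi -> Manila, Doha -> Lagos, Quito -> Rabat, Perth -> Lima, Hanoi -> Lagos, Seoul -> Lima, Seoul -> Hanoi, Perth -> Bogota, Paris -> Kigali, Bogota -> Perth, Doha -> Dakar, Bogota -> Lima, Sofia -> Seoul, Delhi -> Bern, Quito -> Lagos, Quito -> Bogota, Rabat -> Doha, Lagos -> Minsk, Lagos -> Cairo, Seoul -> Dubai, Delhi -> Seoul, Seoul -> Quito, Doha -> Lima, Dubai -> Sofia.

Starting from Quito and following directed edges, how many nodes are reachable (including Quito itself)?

17

BFS from Quito visits: Quito, Bogota, Dakar, Lagos, Rabat, Lima, Perth, Seoul, Sofia, Cairo, Minsk, Delhi, Doha, Manila, Bern, Dubai, Hanoi
Reachable nodes: 17 of 21 total.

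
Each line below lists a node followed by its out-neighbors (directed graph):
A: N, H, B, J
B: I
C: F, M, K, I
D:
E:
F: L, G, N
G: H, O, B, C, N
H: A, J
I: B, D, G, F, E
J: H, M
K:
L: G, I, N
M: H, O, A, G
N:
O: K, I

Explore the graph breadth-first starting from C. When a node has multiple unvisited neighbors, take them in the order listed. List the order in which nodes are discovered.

Visit C; enqueue F, M, K, I → queue [F, M, K, I]
Visit F; enqueue L, G, N → queue [M, K, I, L, G, N]
Visit M; enqueue H, O, A → queue [K, I, L, G, N, H, O, A]
Visit K → queue [I, L, G, N, H, O, A]
Visit I; enqueue B, D, E → queue [L, G, N, H, O, A, B, D, E]
Visit L → queue [G, N, H, O, A, B, D, E]
Visit G → queue [N, H, O, A, B, D, E]
Visit N → queue [H, O, A, B, D, E]
Visit H; enqueue J → queue [O, A, B, D, E, J]
Visit O → queue [A, B, D, E, J]
Visit A → queue [B, D, E, J]
Visit B → queue [D, E, J]
Visit D → queue [E, J]
Visit E → queue [J]
Visit J → queue []

C → F → M → K → I → L → G → N → H → O → A → B → D → E → J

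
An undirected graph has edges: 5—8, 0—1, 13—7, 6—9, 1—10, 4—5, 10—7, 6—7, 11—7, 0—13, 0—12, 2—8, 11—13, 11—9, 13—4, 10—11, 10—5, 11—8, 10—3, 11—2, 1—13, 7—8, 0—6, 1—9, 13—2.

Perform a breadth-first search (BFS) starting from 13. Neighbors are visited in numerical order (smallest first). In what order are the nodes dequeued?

13 -> 0 -> 1 -> 2 -> 4 -> 7 -> 11 -> 6 -> 12 -> 9 -> 10 -> 8 -> 5 -> 3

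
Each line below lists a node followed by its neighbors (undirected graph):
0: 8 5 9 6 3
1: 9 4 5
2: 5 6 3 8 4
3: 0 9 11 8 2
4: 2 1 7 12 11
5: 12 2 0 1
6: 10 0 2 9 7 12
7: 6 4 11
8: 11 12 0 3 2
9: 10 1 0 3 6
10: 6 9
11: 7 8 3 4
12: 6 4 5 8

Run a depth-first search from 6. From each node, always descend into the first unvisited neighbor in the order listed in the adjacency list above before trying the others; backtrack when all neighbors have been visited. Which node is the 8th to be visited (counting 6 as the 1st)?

Visit 6
6 → 10
10 → 9
9 → 1
1 → 4
4 → 2
2 → 5
5 → 12
12 → 8
8 → 11
11 → 7
11 → 3
3 → 0

Visit order: 6, 10, 9, 1, 4, 2, 5, 12, 8, 11, 7, 3, 0

12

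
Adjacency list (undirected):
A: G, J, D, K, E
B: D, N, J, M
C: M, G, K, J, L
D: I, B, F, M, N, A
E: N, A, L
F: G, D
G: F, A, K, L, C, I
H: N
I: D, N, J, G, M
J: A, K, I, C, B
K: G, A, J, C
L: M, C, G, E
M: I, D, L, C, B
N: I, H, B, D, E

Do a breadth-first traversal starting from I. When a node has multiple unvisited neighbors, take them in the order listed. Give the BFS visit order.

Visit I; enqueue D, N, J, G, M → queue [D, N, J, G, M]
Visit D; enqueue B, F, A → queue [N, J, G, M, B, F, A]
Visit N; enqueue H, E → queue [J, G, M, B, F, A, H, E]
Visit J; enqueue K, C → queue [G, M, B, F, A, H, E, K, C]
Visit G; enqueue L → queue [M, B, F, A, H, E, K, C, L]
Visit M → queue [B, F, A, H, E, K, C, L]
Visit B → queue [F, A, H, E, K, C, L]
Visit F → queue [A, H, E, K, C, L]
Visit A → queue [H, E, K, C, L]
Visit H → queue [E, K, C, L]
Visit E → queue [K, C, L]
Visit K → queue [C, L]
Visit C → queue [L]
Visit L → queue []

I → D → N → J → G → M → B → F → A → H → E → K → C → L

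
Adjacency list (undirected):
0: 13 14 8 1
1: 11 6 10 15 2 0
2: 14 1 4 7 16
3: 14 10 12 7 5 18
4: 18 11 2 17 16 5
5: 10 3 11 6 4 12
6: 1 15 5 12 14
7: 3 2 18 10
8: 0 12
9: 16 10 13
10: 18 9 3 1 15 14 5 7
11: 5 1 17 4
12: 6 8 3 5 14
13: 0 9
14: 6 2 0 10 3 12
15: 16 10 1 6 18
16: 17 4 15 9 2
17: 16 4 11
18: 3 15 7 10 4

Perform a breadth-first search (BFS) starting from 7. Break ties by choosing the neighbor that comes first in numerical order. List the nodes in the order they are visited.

Visit 7; enqueue 2, 3, 10, 18 → queue [2, 3, 10, 18]
Visit 2; enqueue 1, 4, 14, 16 → queue [3, 10, 18, 1, 4, 14, 16]
Visit 3; enqueue 5, 12 → queue [10, 18, 1, 4, 14, 16, 5, 12]
Visit 10; enqueue 9, 15 → queue [18, 1, 4, 14, 16, 5, 12, 9, 15]
Visit 18 → queue [1, 4, 14, 16, 5, 12, 9, 15]
Visit 1; enqueue 0, 6, 11 → queue [4, 14, 16, 5, 12, 9, 15, 0, 6, 11]
Visit 4; enqueue 17 → queue [14, 16, 5, 12, 9, 15, 0, 6, 11, 17]
Visit 14 → queue [16, 5, 12, 9, 15, 0, 6, 11, 17]
Visit 16 → queue [5, 12, 9, 15, 0, 6, 11, 17]
Visit 5 → queue [12, 9, 15, 0, 6, 11, 17]
Visit 12; enqueue 8 → queue [9, 15, 0, 6, 11, 17, 8]
Visit 9; enqueue 13 → queue [15, 0, 6, 11, 17, 8, 13]
Visit 15 → queue [0, 6, 11, 17, 8, 13]
Visit 0 → queue [6, 11, 17, 8, 13]
Visit 6 → queue [11, 17, 8, 13]
Visit 11 → queue [17, 8, 13]
Visit 17 → queue [8, 13]
Visit 8 → queue [13]
Visit 13 → queue []

7 2 3 10 18 1 4 14 16 5 12 9 15 0 6 11 17 8 13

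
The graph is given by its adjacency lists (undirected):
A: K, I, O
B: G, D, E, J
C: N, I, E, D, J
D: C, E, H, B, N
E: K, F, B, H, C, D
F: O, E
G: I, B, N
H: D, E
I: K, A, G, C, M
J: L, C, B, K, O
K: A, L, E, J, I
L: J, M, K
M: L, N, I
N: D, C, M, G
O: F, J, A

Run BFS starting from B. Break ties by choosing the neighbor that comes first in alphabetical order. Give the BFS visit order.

Visit B; enqueue D, E, G, J → queue [D, E, G, J]
Visit D; enqueue C, H, N → queue [E, G, J, C, H, N]
Visit E; enqueue F, K → queue [G, J, C, H, N, F, K]
Visit G; enqueue I → queue [J, C, H, N, F, K, I]
Visit J; enqueue L, O → queue [C, H, N, F, K, I, L, O]
Visit C → queue [H, N, F, K, I, L, O]
Visit H → queue [N, F, K, I, L, O]
Visit N; enqueue M → queue [F, K, I, L, O, M]
Visit F → queue [K, I, L, O, M]
Visit K; enqueue A → queue [I, L, O, M, A]
Visit I → queue [L, O, M, A]
Visit L → queue [O, M, A]
Visit O → queue [M, A]
Visit M → queue [A]
Visit A → queue []

B -> D -> E -> G -> J -> C -> H -> N -> F -> K -> I -> L -> O -> M -> A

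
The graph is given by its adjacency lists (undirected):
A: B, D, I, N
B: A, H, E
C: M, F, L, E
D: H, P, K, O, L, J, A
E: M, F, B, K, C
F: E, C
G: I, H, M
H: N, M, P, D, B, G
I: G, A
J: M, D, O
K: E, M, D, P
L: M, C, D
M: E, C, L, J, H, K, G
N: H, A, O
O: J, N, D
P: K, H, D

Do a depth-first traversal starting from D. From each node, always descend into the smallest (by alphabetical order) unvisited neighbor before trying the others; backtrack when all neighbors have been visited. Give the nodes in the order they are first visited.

D -> A -> B -> E -> C -> F -> L -> M -> G -> H -> N -> O -> J -> P -> K -> I

Visit D
D → A
A → B
B → E
E → C
C → F
C → L
L → M
M → G
G → H
H → N
N → O
O → J
H → P
P → K
G → I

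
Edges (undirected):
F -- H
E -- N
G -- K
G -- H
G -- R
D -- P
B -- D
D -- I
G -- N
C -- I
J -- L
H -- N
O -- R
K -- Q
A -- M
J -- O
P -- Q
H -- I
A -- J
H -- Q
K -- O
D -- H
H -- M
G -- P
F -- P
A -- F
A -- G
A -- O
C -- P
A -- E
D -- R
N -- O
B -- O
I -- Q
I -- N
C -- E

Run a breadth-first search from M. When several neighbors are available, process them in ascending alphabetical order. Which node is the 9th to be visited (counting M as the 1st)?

Visit M; enqueue A, H → queue [A, H]
Visit A; enqueue E, F, G, J, O → queue [H, E, F, G, J, O]
Visit H; enqueue D, I, N, Q → queue [E, F, G, J, O, D, I, N, Q]
Visit E; enqueue C → queue [F, G, J, O, D, I, N, Q, C]
Visit F; enqueue P → queue [G, J, O, D, I, N, Q, C, P]
Visit G; enqueue K, R → queue [J, O, D, I, N, Q, C, P, K, R]
Visit J; enqueue L → queue [O, D, I, N, Q, C, P, K, R, L]
Visit O; enqueue B → queue [D, I, N, Q, C, P, K, R, L, B]
Visit D → queue [I, N, Q, C, P, K, R, L, B]
Visit I → queue [N, Q, C, P, K, R, L, B]
Visit N → queue [Q, C, P, K, R, L, B]
Visit Q → queue [C, P, K, R, L, B]
Visit C → queue [P, K, R, L, B]
Visit P → queue [K, R, L, B]
Visit K → queue [R, L, B]
Visit R → queue [L, B]
Visit L → queue [B]
Visit B → queue []

Visit order: M, A, H, E, F, G, J, O, D, I, N, Q, C, P, K, R, L, B

D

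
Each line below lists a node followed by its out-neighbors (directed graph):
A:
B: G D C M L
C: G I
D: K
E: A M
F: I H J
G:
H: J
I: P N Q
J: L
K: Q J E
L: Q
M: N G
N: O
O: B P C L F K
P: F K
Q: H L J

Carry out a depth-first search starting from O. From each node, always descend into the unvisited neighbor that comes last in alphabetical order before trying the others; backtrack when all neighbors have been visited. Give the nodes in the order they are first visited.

O → P → K → Q → L → J → H → E → M → N → G → A → F → I → C → B → D

Visit O
O → P
P → K
K → Q
Q → L
Q → J
Q → H
K → E
E → M
M → N
M → G
E → A
P → F
F → I
O → C
O → B
B → D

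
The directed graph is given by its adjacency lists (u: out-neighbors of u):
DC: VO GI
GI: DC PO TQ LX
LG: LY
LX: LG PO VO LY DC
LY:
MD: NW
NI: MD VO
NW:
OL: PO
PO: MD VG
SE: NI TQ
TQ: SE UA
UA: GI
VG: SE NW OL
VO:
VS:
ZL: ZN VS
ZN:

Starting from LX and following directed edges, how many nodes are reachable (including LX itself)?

15

BFS from LX visits: LX, VO, PO, LY, LG, DC, VG, MD, GI, SE, OL, NW, TQ, NI, UA
Reachable nodes: 15 of 18 total.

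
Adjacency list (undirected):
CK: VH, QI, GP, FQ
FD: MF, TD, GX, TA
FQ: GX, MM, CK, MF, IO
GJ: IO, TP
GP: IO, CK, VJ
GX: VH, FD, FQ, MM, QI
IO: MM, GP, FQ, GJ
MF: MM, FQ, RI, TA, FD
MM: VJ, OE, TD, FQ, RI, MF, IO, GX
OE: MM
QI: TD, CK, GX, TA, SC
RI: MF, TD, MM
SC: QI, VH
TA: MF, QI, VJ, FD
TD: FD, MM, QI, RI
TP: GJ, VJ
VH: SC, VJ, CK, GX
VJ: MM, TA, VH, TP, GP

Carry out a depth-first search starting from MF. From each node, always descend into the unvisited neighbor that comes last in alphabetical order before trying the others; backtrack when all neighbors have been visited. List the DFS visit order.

Visit MF
MF → TA
TA → VJ
VJ → VH
VH → SC
SC → QI
QI → TD
TD → RI
RI → MM
MM → OE
MM → IO
IO → GP
GP → CK
CK → FQ
FQ → GX
GX → FD
IO → GJ
GJ → TP

MF TA VJ VH SC QI TD RI MM OE IO GP CK FQ GX FD GJ TP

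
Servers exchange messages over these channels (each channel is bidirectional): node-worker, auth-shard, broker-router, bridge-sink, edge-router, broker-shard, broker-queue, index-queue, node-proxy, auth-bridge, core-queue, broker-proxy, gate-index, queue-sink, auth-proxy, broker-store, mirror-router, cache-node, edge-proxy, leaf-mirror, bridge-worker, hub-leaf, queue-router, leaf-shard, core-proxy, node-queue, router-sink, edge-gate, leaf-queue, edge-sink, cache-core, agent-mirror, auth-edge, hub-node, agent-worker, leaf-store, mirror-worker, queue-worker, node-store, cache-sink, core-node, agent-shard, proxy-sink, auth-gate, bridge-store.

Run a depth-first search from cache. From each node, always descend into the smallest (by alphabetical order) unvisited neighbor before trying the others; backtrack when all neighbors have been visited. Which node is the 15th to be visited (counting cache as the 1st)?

queue

Visit cache
cache → core
core → node
node → hub
hub → leaf
leaf → mirror
mirror → agent
agent → shard
shard → auth
auth → bridge
bridge → sink
sink → edge
edge → gate
gate → index
index → queue
queue → broker
broker → proxy
broker → router
broker → store
queue → worker

Visit order: cache, core, node, hub, leaf, mirror, agent, shard, auth, bridge, sink, edge, gate, index, queue, broker, proxy, router, store, worker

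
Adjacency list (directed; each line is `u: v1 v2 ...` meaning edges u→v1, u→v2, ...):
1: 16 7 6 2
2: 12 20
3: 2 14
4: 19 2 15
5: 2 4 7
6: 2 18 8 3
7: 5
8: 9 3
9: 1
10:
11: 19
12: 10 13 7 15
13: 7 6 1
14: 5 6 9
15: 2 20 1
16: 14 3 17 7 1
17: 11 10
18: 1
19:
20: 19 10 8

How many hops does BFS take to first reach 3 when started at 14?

2

Level 0: 14
Level 1: 5, 6, 9
Level 2: 1, 2, 3, 4, 7, 8, 18
Level 3: 12, 15, 16, 19, 20
Level 4: 10, 13, 17
Level 5: 11
3 first appears at level 2.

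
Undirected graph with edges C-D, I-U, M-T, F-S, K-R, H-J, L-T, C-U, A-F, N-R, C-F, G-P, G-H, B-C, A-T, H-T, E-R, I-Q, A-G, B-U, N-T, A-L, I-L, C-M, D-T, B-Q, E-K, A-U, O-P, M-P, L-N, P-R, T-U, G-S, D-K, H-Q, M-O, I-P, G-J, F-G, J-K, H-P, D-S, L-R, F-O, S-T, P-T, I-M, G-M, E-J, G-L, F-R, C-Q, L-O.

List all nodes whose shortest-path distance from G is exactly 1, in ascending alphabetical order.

A, F, H, J, L, M, P, S

Level 0: G
Level 1: A, F, H, J, L, M, P, S
Level 2: C, D, E, I, K, N, O, Q, R, T, U
Level 3: B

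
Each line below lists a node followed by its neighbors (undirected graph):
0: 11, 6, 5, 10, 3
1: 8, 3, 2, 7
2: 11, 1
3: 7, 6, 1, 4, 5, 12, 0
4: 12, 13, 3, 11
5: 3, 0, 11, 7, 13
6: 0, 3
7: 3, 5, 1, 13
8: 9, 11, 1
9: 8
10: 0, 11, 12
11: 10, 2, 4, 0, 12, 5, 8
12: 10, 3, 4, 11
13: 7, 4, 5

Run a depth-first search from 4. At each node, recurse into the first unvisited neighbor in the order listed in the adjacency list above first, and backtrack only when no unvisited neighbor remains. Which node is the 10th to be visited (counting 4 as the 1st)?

3

Visit 4
4 → 12
12 → 10
10 → 0
0 → 11
11 → 2
2 → 1
1 → 8
8 → 9
1 → 3
3 → 7
7 → 5
5 → 13
3 → 6

Visit order: 4, 12, 10, 0, 11, 2, 1, 8, 9, 3, 7, 5, 13, 6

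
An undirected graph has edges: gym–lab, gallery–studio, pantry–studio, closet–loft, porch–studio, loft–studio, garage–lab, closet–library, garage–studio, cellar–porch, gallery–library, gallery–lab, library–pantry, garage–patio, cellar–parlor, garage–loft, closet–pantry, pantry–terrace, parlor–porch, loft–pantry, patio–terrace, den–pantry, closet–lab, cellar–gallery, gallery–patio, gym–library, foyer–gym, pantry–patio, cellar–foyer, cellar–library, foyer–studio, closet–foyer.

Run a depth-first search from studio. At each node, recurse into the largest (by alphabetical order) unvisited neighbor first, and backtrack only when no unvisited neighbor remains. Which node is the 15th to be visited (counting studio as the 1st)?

Visit studio
studio → porch
porch → parlor
parlor → cellar
cellar → library
library → pantry
pantry → terrace
terrace → patio
patio → garage
garage → loft
loft → closet
closet → lab
lab → gym
gym → foyer
lab → gallery
pantry → den

Visit order: studio, porch, parlor, cellar, library, pantry, terrace, patio, garage, loft, closet, lab, gym, foyer, gallery, den

gallery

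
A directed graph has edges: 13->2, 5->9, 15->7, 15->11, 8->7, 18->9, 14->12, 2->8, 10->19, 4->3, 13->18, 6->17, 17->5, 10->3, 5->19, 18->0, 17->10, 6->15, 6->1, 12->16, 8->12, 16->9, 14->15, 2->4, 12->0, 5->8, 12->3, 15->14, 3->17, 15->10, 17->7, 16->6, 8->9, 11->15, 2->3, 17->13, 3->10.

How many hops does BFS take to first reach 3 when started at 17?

Level 0: 17
Level 1: 5, 7, 10, 13
Level 2: 2, 3, 8, 9, 18, 19
Level 3: 0, 4, 12
Level 4: 16
Level 5: 6
Level 6: 1, 15
Level 7: 11, 14
3 first appears at level 2.

2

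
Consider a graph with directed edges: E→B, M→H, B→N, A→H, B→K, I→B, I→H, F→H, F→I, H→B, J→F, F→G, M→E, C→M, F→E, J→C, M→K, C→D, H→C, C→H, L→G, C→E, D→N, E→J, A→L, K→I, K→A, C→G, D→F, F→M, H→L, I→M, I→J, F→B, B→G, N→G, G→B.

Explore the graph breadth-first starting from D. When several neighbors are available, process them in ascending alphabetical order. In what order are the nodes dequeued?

D, F, N, B, E, G, H, I, M, K, J, C, L, A

Visit D; enqueue F, N → queue [F, N]
Visit F; enqueue B, E, G, H, I, M → queue [N, B, E, G, H, I, M]
Visit N → queue [B, E, G, H, I, M]
Visit B; enqueue K → queue [E, G, H, I, M, K]
Visit E; enqueue J → queue [G, H, I, M, K, J]
Visit G → queue [H, I, M, K, J]
Visit H; enqueue C, L → queue [I, M, K, J, C, L]
Visit I → queue [M, K, J, C, L]
Visit M → queue [K, J, C, L]
Visit K; enqueue A → queue [J, C, L, A]
Visit J → queue [C, L, A]
Visit C → queue [L, A]
Visit L → queue [A]
Visit A → queue []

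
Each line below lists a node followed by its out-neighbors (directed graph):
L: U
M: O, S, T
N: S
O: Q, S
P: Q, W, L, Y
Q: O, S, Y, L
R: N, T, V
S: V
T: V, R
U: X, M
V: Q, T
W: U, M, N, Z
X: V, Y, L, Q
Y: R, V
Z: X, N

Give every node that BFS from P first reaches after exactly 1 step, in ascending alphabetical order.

Level 0: P
Level 1: L, Q, W, Y
Level 2: M, N, O, R, S, U, V, Z
Level 3: T, X

L, Q, W, Y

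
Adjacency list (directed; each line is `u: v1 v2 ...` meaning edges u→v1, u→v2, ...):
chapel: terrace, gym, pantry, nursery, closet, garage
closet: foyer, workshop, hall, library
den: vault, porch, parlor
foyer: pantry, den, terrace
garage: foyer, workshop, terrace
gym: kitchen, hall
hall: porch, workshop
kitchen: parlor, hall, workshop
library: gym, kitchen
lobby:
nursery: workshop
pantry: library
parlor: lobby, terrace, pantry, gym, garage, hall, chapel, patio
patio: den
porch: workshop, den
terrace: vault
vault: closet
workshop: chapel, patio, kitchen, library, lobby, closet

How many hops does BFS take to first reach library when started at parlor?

2

Level 0: parlor
Level 1: chapel, garage, gym, hall, lobby, pantry, patio, terrace
Level 2: closet, den, foyer, kitchen, library, nursery, porch, vault, workshop
library first appears at level 2.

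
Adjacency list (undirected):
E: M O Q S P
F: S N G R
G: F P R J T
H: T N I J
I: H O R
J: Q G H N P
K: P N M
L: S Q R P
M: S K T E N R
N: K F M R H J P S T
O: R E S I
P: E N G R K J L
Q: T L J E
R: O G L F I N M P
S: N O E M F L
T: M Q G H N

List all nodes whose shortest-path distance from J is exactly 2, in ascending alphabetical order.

Level 0: J
Level 1: G, H, N, P, Q
Level 2: E, F, I, K, L, M, R, S, T
Level 3: O

E, F, I, K, L, M, R, S, T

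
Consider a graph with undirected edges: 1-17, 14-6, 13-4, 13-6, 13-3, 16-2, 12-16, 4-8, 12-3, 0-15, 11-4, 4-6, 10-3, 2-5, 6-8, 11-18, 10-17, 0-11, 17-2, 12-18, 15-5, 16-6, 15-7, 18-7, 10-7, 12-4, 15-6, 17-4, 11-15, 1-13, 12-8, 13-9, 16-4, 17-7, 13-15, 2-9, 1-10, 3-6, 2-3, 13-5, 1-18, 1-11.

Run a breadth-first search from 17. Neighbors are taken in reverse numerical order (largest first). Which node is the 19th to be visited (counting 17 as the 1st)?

14

Visit 17; enqueue 10, 7, 4, 2, 1 → queue [10, 7, 4, 2, 1]
Visit 10; enqueue 3 → queue [7, 4, 2, 1, 3]
Visit 7; enqueue 18, 15 → queue [4, 2, 1, 3, 18, 15]
Visit 4; enqueue 16, 13, 12, 11, 8, 6 → queue [2, 1, 3, 18, 15, 16, 13, 12, 11, 8, 6]
Visit 2; enqueue 9, 5 → queue [1, 3, 18, 15, 16, 13, 12, 11, 8, 6, 9, 5]
Visit 1 → queue [3, 18, 15, 16, 13, 12, 11, 8, 6, 9, 5]
Visit 3 → queue [18, 15, 16, 13, 12, 11, 8, 6, 9, 5]
Visit 18 → queue [15, 16, 13, 12, 11, 8, 6, 9, 5]
Visit 15; enqueue 0 → queue [16, 13, 12, 11, 8, 6, 9, 5, 0]
Visit 16 → queue [13, 12, 11, 8, 6, 9, 5, 0]
Visit 13 → queue [12, 11, 8, 6, 9, 5, 0]
Visit 12 → queue [11, 8, 6, 9, 5, 0]
Visit 11 → queue [8, 6, 9, 5, 0]
Visit 8 → queue [6, 9, 5, 0]
Visit 6; enqueue 14 → queue [9, 5, 0, 14]
Visit 9 → queue [5, 0, 14]
Visit 5 → queue [0, 14]
Visit 0 → queue [14]
Visit 14 → queue []

Visit order: 17, 10, 7, 4, 2, 1, 3, 18, 15, 16, 13, 12, 11, 8, 6, 9, 5, 0, 14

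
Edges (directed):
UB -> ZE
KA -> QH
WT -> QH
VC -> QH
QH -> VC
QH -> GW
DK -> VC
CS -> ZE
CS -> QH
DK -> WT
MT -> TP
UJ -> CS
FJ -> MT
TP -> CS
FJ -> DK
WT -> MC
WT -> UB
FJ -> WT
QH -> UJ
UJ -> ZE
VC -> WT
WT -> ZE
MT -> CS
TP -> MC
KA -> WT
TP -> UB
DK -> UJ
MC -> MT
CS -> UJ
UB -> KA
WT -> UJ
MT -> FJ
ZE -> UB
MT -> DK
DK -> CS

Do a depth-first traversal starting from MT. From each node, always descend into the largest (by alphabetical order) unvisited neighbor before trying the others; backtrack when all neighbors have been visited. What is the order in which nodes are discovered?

Visit MT
MT → TP
TP → UB
UB → ZE
UB → KA
KA → WT
WT → UJ
UJ → CS
CS → QH
QH → VC
QH → GW
WT → MC
MT → FJ
FJ → DK

MT TP UB ZE KA WT UJ CS QH VC GW MC FJ DK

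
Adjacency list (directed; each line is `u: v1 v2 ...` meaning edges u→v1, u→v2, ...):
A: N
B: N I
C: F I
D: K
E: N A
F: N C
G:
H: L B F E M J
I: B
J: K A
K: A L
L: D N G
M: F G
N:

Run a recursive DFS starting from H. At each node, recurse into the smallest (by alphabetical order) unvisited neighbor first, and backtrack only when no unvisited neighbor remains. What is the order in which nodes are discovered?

Visit H
H → B
B → I
B → N
H → E
E → A
H → F
F → C
H → J
J → K
K → L
L → D
L → G
H → M

H, B, I, N, E, A, F, C, J, K, L, D, G, M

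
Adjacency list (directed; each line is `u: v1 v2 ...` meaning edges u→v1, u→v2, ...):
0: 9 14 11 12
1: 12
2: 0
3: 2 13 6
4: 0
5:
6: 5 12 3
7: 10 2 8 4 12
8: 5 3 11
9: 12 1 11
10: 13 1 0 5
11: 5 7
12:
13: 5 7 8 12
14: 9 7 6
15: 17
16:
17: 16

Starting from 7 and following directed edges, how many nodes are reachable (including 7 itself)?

BFS from 7 visits: 7, 12, 10, 8, 4, 2, 13, 5, 1, 0, 11, 3, 14, 9, 6
Reachable nodes: 15 of 18 total.

15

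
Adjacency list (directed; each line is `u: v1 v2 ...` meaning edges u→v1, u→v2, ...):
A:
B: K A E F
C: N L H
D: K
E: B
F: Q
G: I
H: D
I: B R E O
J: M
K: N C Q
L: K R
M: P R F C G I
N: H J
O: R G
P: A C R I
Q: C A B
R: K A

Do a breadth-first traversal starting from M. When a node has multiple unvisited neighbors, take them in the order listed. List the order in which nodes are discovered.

Visit M; enqueue P, R, F, C, G, I → queue [P, R, F, C, G, I]
Visit P; enqueue A → queue [R, F, C, G, I, A]
Visit R; enqueue K → queue [F, C, G, I, A, K]
Visit F; enqueue Q → queue [C, G, I, A, K, Q]
Visit C; enqueue N, L, H → queue [G, I, A, K, Q, N, L, H]
Visit G → queue [I, A, K, Q, N, L, H]
Visit I; enqueue B, E, O → queue [A, K, Q, N, L, H, B, E, O]
Visit A → queue [K, Q, N, L, H, B, E, O]
Visit K → queue [Q, N, L, H, B, E, O]
Visit Q → queue [N, L, H, B, E, O]
Visit N; enqueue J → queue [L, H, B, E, O, J]
Visit L → queue [H, B, E, O, J]
Visit H; enqueue D → queue [B, E, O, J, D]
Visit B → queue [E, O, J, D]
Visit E → queue [O, J, D]
Visit O → queue [J, D]
Visit J → queue [D]
Visit D → queue []

M, P, R, F, C, G, I, A, K, Q, N, L, H, B, E, O, J, D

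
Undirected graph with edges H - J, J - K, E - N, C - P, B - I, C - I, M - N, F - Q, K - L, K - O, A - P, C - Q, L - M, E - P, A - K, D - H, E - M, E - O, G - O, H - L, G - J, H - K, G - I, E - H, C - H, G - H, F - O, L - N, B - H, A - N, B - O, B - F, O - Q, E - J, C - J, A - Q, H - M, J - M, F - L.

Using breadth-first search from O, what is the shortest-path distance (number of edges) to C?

2

Level 0: O
Level 1: B, E, F, G, K, Q
Level 2: A, C, H, I, J, L, M, N, P
Level 3: D
C first appears at level 2.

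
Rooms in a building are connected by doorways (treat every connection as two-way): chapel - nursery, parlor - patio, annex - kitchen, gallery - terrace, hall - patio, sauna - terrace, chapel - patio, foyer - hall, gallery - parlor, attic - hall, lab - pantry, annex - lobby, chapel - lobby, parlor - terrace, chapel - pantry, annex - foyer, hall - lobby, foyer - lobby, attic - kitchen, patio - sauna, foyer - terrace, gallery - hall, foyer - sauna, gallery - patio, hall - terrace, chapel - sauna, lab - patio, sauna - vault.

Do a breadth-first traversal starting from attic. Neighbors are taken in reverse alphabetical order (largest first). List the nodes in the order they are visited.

Visit attic; enqueue kitchen, hall → queue [kitchen, hall]
Visit kitchen; enqueue annex → queue [hall, annex]
Visit hall; enqueue terrace, patio, lobby, gallery, foyer → queue [annex, terrace, patio, lobby, gallery, foyer]
Visit annex → queue [terrace, patio, lobby, gallery, foyer]
Visit terrace; enqueue sauna, parlor → queue [patio, lobby, gallery, foyer, sauna, parlor]
Visit patio; enqueue lab, chapel → queue [lobby, gallery, foyer, sauna, parlor, lab, chapel]
Visit lobby → queue [gallery, foyer, sauna, parlor, lab, chapel]
Visit gallery → queue [foyer, sauna, parlor, lab, chapel]
Visit foyer → queue [sauna, parlor, lab, chapel]
Visit sauna; enqueue vault → queue [parlor, lab, chapel, vault]
Visit parlor → queue [lab, chapel, vault]
Visit lab; enqueue pantry → queue [chapel, vault, pantry]
Visit chapel; enqueue nursery → queue [vault, pantry, nursery]
Visit vault → queue [pantry, nursery]
Visit pantry → queue [nursery]
Visit nursery → queue []

attic → kitchen → hall → annex → terrace → patio → lobby → gallery → foyer → sauna → parlor → lab → chapel → vault → pantry → nursery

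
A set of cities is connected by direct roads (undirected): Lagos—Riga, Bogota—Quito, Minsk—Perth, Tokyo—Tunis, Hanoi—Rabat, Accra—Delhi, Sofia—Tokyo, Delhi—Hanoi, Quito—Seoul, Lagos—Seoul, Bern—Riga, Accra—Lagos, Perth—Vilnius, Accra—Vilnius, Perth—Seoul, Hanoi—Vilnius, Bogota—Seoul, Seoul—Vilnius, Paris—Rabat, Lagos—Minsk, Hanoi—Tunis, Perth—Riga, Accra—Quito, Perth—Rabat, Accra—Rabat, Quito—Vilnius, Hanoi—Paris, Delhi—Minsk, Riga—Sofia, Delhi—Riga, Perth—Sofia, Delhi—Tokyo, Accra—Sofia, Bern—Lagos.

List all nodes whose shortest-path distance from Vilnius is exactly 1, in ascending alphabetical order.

Level 0: Vilnius
Level 1: Accra, Hanoi, Perth, Quito, Seoul
Level 2: Bogota, Delhi, Lagos, Minsk, Paris, Rabat, Riga, Sofia, Tunis
Level 3: Bern, Tokyo

Accra, Hanoi, Perth, Quito, Seoul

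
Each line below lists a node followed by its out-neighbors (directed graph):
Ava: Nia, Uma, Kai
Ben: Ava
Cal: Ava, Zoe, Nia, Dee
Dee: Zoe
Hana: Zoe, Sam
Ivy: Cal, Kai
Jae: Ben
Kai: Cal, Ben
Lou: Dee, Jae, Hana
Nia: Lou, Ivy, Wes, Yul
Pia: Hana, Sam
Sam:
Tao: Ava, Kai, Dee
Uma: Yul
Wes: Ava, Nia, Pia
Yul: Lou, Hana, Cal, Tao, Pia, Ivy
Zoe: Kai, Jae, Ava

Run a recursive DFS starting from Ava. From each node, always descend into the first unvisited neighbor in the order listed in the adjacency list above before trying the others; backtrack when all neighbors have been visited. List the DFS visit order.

Ava, Nia, Lou, Dee, Zoe, Kai, Cal, Ben, Jae, Hana, Sam, Ivy, Wes, Pia, Yul, Tao, Uma

Visit Ava
Ava → Nia
Nia → Lou
Lou → Dee
Dee → Zoe
Zoe → Kai
Kai → Cal
Kai → Ben
Zoe → Jae
Lou → Hana
Hana → Sam
Nia → Ivy
Nia → Wes
Wes → Pia
Nia → Yul
Yul → Tao
Ava → Uma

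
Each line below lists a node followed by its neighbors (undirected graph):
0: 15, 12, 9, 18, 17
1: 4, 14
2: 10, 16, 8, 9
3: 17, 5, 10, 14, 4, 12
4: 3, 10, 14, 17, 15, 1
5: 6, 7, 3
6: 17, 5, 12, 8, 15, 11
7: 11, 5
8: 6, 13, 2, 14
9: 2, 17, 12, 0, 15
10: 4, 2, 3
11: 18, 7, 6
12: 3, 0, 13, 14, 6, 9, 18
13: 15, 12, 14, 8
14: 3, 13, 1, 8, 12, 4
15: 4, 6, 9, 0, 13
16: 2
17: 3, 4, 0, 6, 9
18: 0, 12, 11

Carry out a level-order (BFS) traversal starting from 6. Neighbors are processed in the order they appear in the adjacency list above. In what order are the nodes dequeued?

Visit 6; enqueue 17, 5, 12, 8, 15, 11 → queue [17, 5, 12, 8, 15, 11]
Visit 17; enqueue 3, 4, 0, 9 → queue [5, 12, 8, 15, 11, 3, 4, 0, 9]
Visit 5; enqueue 7 → queue [12, 8, 15, 11, 3, 4, 0, 9, 7]
Visit 12; enqueue 13, 14, 18 → queue [8, 15, 11, 3, 4, 0, 9, 7, 13, 14, 18]
Visit 8; enqueue 2 → queue [15, 11, 3, 4, 0, 9, 7, 13, 14, 18, 2]
Visit 15 → queue [11, 3, 4, 0, 9, 7, 13, 14, 18, 2]
Visit 11 → queue [3, 4, 0, 9, 7, 13, 14, 18, 2]
Visit 3; enqueue 10 → queue [4, 0, 9, 7, 13, 14, 18, 2, 10]
Visit 4; enqueue 1 → queue [0, 9, 7, 13, 14, 18, 2, 10, 1]
Visit 0 → queue [9, 7, 13, 14, 18, 2, 10, 1]
Visit 9 → queue [7, 13, 14, 18, 2, 10, 1]
Visit 7 → queue [13, 14, 18, 2, 10, 1]
Visit 13 → queue [14, 18, 2, 10, 1]
Visit 14 → queue [18, 2, 10, 1]
Visit 18 → queue [2, 10, 1]
Visit 2; enqueue 16 → queue [10, 1, 16]
Visit 10 → queue [1, 16]
Visit 1 → queue [16]
Visit 16 → queue []

6, 17, 5, 12, 8, 15, 11, 3, 4, 0, 9, 7, 13, 14, 18, 2, 10, 1, 16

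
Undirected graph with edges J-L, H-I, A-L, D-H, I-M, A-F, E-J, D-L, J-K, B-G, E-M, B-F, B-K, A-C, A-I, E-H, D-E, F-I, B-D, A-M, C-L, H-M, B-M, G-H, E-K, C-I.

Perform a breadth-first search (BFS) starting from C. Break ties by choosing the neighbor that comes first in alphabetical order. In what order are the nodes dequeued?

Visit C; enqueue A, I, L → queue [A, I, L]
Visit A; enqueue F, M → queue [I, L, F, M]
Visit I; enqueue H → queue [L, F, M, H]
Visit L; enqueue D, J → queue [F, M, H, D, J]
Visit F; enqueue B → queue [M, H, D, J, B]
Visit M; enqueue E → queue [H, D, J, B, E]
Visit H; enqueue G → queue [D, J, B, E, G]
Visit D → queue [J, B, E, G]
Visit J; enqueue K → queue [B, E, G, K]
Visit B → queue [E, G, K]
Visit E → queue [G, K]
Visit G → queue [K]
Visit K → queue []

C -> A -> I -> L -> F -> M -> H -> D -> J -> B -> E -> G -> K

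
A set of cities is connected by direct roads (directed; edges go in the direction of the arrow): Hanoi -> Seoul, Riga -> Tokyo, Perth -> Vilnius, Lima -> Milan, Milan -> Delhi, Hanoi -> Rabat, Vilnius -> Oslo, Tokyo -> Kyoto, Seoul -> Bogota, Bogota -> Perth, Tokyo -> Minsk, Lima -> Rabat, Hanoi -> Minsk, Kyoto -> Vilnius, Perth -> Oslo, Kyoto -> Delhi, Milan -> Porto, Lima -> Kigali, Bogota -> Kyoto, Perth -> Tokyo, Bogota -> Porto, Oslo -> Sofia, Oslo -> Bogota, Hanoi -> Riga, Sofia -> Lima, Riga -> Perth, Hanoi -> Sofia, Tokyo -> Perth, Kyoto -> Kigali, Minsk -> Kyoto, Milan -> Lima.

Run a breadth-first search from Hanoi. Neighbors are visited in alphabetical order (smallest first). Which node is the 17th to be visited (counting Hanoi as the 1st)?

Visit Hanoi; enqueue Minsk, Rabat, Riga, Seoul, Sofia → queue [Minsk, Rabat, Riga, Seoul, Sofia]
Visit Minsk; enqueue Kyoto → queue [Rabat, Riga, Seoul, Sofia, Kyoto]
Visit Rabat → queue [Riga, Seoul, Sofia, Kyoto]
Visit Riga; enqueue Perth, Tokyo → queue [Seoul, Sofia, Kyoto, Perth, Tokyo]
Visit Seoul; enqueue Bogota → queue [Sofia, Kyoto, Perth, Tokyo, Bogota]
Visit Sofia; enqueue Lima → queue [Kyoto, Perth, Tokyo, Bogota, Lima]
Visit Kyoto; enqueue Delhi, Kigali, Vilnius → queue [Perth, Tokyo, Bogota, Lima, Delhi, Kigali, Vilnius]
Visit Perth; enqueue Oslo → queue [Tokyo, Bogota, Lima, Delhi, Kigali, Vilnius, Oslo]
Visit Tokyo → queue [Bogota, Lima, Delhi, Kigali, Vilnius, Oslo]
Visit Bogota; enqueue Porto → queue [Lima, Delhi, Kigali, Vilnius, Oslo, Porto]
Visit Lima; enqueue Milan → queue [Delhi, Kigali, Vilnius, Oslo, Porto, Milan]
Visit Delhi → queue [Kigali, Vilnius, Oslo, Porto, Milan]
Visit Kigali → queue [Vilnius, Oslo, Porto, Milan]
Visit Vilnius → queue [Oslo, Porto, Milan]
Visit Oslo → queue [Porto, Milan]
Visit Porto → queue [Milan]
Visit Milan → queue []

Visit order: Hanoi, Minsk, Rabat, Riga, Seoul, Sofia, Kyoto, Perth, Tokyo, Bogota, Lima, Delhi, Kigali, Vilnius, Oslo, Porto, Milan

Milan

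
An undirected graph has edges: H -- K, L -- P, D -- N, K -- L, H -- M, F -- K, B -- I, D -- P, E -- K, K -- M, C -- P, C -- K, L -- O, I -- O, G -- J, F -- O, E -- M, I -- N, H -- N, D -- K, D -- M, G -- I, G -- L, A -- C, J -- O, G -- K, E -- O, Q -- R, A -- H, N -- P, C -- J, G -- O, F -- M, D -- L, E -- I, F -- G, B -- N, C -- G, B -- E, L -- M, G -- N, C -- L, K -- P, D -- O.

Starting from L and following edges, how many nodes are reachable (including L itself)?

BFS from L visits: L, P, O, M, K, G, D, C, N, J, I, F, E, H, A, B
Reachable nodes: 16 of 18 total.

16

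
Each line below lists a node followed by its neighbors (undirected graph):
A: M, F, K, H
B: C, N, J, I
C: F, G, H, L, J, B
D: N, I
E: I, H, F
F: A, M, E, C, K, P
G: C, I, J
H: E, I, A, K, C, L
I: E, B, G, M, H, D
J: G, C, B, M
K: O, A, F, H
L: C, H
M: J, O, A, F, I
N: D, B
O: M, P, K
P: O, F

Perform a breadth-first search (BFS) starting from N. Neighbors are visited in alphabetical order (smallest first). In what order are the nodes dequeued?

N, B, D, C, I, J, F, G, H, L, E, M, A, K, P, O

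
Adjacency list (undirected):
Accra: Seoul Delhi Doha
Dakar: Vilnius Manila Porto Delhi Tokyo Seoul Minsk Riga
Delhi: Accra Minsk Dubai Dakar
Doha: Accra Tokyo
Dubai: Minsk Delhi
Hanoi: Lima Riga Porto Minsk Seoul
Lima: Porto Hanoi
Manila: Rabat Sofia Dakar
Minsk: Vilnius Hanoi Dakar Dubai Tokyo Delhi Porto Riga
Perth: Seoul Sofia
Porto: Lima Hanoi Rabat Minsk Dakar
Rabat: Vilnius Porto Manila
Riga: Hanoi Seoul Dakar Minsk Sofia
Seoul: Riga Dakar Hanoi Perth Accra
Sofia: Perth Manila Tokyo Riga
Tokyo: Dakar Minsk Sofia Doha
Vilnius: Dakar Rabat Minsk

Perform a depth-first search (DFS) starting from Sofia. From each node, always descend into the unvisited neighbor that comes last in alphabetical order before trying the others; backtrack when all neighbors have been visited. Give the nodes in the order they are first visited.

Sofia -> Tokyo -> Minsk -> Vilnius -> Rabat -> Porto -> Lima -> Hanoi -> Seoul -> Riga -> Dakar -> Manila -> Delhi -> Dubai -> Accra -> Doha -> Perth

Visit Sofia
Sofia → Tokyo
Tokyo → Minsk
Minsk → Vilnius
Vilnius → Rabat
Rabat → Porto
Porto → Lima
Lima → Hanoi
Hanoi → Seoul
Seoul → Riga
Riga → Dakar
Dakar → Manila
Dakar → Delhi
Delhi → Dubai
Delhi → Accra
Accra → Doha
Seoul → Perth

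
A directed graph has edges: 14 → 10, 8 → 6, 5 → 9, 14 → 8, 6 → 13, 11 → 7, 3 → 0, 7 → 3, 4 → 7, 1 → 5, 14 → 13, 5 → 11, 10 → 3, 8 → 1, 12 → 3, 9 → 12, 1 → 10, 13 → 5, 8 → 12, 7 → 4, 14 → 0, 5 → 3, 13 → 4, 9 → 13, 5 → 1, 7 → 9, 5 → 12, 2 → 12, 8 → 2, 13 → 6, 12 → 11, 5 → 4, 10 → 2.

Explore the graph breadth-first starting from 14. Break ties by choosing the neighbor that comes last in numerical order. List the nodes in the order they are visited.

14 13 10 8 0 6 5 4 3 2 12 1 11 9 7

Visit 14; enqueue 13, 10, 8, 0 → queue [13, 10, 8, 0]
Visit 13; enqueue 6, 5, 4 → queue [10, 8, 0, 6, 5, 4]
Visit 10; enqueue 3, 2 → queue [8, 0, 6, 5, 4, 3, 2]
Visit 8; enqueue 12, 1 → queue [0, 6, 5, 4, 3, 2, 12, 1]
Visit 0 → queue [6, 5, 4, 3, 2, 12, 1]
Visit 6 → queue [5, 4, 3, 2, 12, 1]
Visit 5; enqueue 11, 9 → queue [4, 3, 2, 12, 1, 11, 9]
Visit 4; enqueue 7 → queue [3, 2, 12, 1, 11, 9, 7]
Visit 3 → queue [2, 12, 1, 11, 9, 7]
Visit 2 → queue [12, 1, 11, 9, 7]
Visit 12 → queue [1, 11, 9, 7]
Visit 1 → queue [11, 9, 7]
Visit 11 → queue [9, 7]
Visit 9 → queue [7]
Visit 7 → queue []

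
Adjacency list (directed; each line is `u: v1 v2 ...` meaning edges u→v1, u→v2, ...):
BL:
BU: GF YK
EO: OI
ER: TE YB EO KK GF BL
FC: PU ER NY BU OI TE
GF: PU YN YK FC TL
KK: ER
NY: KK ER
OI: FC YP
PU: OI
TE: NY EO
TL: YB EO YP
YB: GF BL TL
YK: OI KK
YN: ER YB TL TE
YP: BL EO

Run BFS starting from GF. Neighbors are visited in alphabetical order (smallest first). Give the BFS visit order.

GF, FC, PU, TL, YK, YN, BU, ER, NY, OI, TE, EO, YB, YP, KK, BL

Visit GF; enqueue FC, PU, TL, YK, YN → queue [FC, PU, TL, YK, YN]
Visit FC; enqueue BU, ER, NY, OI, TE → queue [PU, TL, YK, YN, BU, ER, NY, OI, TE]
Visit PU → queue [TL, YK, YN, BU, ER, NY, OI, TE]
Visit TL; enqueue EO, YB, YP → queue [YK, YN, BU, ER, NY, OI, TE, EO, YB, YP]
Visit YK; enqueue KK → queue [YN, BU, ER, NY, OI, TE, EO, YB, YP, KK]
Visit YN → queue [BU, ER, NY, OI, TE, EO, YB, YP, KK]
Visit BU → queue [ER, NY, OI, TE, EO, YB, YP, KK]
Visit ER; enqueue BL → queue [NY, OI, TE, EO, YB, YP, KK, BL]
Visit NY → queue [OI, TE, EO, YB, YP, KK, BL]
Visit OI → queue [TE, EO, YB, YP, KK, BL]
Visit TE → queue [EO, YB, YP, KK, BL]
Visit EO → queue [YB, YP, KK, BL]
Visit YB → queue [YP, KK, BL]
Visit YP → queue [KK, BL]
Visit KK → queue [BL]
Visit BL → queue []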